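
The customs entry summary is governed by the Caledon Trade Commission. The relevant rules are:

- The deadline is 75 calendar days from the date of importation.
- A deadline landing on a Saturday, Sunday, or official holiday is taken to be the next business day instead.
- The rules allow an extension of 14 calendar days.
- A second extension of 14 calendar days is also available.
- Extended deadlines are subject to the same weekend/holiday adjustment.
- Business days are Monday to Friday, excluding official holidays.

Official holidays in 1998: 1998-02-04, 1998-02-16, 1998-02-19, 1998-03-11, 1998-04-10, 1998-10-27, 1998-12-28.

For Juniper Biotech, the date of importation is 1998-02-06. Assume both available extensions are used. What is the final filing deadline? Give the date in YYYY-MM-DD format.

Adding 75 calendar days to 1998-02-06 gives 1998-04-22.
1998-04-22 falls on a Wednesday, which is a business day, so no adjustment is needed.
With the 14-day extension, 1998-04-22 becomes 1998-05-06.
1998-05-06 falls on a Wednesday, which is a business day, so no adjustment is needed.
The 14-calendar-day extension moves the deadline from 1998-05-06 to 1998-05-20.
1998-05-20 (Wednesday) is already a business day.
So the filing is due 1998-05-20.

1998-05-20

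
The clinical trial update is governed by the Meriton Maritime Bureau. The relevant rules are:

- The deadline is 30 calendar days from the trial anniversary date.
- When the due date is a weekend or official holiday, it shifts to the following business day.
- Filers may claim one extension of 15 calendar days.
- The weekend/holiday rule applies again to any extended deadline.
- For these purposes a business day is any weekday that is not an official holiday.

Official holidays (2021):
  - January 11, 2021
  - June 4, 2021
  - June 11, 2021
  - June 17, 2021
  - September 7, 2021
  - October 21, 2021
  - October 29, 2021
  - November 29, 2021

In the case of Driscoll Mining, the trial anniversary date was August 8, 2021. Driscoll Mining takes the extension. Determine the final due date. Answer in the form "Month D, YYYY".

September 23, 2021

Adding 30 calendar days to August 8, 2021 gives September 7, 2021.
Because September 7, 2021 is a listed holiday, the deadline becomes September 8, 2021 (Wednesday).
The 15-calendar-day extension moves the deadline from September 8, 2021 to September 23, 2021.
September 23, 2021 (Thursday) is already a business day.
The final due date is September 23, 2021.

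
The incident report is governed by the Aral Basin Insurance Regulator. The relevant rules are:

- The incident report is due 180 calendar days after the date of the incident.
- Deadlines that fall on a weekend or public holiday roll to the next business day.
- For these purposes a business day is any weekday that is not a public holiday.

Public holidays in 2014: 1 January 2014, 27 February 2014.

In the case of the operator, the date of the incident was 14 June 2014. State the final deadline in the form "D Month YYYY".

11 December 2014

Adding 180 calendar days to 14 June 2014 gives 11 December 2014.
11 December 2014 is a Thursday and not a listed holiday, so it stands.
So the filing is due 11 December 2014.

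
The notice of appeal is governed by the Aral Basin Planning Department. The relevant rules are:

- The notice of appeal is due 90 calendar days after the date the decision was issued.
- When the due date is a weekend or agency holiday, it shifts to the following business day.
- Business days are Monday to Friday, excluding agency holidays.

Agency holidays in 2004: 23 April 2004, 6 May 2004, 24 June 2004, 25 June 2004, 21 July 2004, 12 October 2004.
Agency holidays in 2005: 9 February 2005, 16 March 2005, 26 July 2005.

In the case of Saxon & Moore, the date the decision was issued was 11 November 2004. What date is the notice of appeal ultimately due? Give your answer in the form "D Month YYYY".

Adding 90 calendar days to 11 November 2004 gives 9 February 2005.
9 February 2005 is a listed holiday; the next business day is 10 February 2005 (Thursday).
Final deadline: 10 February 2005.

10 February 2005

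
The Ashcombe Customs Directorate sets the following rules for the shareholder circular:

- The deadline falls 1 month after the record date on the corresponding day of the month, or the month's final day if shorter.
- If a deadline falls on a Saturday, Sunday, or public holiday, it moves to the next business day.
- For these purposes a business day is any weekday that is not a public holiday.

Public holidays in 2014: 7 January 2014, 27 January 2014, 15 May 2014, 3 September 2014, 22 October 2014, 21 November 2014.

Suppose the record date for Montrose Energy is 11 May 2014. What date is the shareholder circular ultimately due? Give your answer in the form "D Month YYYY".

11 June 2014

1 month after 11 May 2014, on the same day of the month, is 11 June 2014.
Since 11 June 2014 is a Wednesday and not a holiday, the date is unchanged.
Deadline: 11 June 2014.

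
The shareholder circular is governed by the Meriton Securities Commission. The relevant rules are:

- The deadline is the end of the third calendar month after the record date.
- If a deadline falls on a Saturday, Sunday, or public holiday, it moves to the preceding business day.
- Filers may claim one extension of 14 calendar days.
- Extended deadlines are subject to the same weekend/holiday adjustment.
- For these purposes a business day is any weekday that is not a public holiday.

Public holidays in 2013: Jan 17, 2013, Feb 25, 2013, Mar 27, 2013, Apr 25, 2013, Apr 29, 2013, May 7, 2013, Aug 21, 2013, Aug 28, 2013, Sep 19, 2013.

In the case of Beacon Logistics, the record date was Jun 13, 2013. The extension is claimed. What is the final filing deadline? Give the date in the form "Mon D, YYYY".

Oct 14, 2013

The third month after Jun 13, 2013 is September 2013, whose last day is Sep 30, 2013.
Since Sep 30, 2013 is a Monday and not a holiday, the date is unchanged.
With the 14-day extension, Sep 30, 2013 becomes Oct 14, 2013.
Oct 14, 2013 is a Monday and not a listed holiday, so it stands.
Final deadline: Oct 14, 2013.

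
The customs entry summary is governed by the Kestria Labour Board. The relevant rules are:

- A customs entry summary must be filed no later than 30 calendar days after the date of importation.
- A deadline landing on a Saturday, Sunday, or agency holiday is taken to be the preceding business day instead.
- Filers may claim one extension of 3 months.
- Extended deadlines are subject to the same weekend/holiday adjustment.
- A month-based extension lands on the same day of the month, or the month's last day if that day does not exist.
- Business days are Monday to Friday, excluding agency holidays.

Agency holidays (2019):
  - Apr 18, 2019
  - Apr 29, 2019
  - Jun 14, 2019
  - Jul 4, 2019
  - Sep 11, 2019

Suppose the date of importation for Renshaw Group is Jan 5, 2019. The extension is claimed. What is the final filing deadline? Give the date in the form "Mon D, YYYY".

May 3, 2019

30 calendar days after Jan 5, 2019 is Feb 4, 2019.
Since Feb 4, 2019 is a Monday and not a holiday, the date is unchanged.
The 3 months extension carries Feb 4, 2019 to May 4, 2019.
May 4, 2019 falls on a Saturday. Rolling to the preceding business day gives May 3, 2019, a Friday.
Deadline: May 3, 2019.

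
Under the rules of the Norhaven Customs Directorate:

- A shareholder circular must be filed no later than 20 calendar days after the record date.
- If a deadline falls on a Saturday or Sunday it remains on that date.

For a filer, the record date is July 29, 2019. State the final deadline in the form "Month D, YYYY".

20 calendar days after July 29, 2019 is August 18, 2019.
August 18, 2019 falls on a Sunday. The rules make no weekend/holiday allowance, so it remains August 18, 2019.
So the filing is due August 18, 2019.

August 18, 2019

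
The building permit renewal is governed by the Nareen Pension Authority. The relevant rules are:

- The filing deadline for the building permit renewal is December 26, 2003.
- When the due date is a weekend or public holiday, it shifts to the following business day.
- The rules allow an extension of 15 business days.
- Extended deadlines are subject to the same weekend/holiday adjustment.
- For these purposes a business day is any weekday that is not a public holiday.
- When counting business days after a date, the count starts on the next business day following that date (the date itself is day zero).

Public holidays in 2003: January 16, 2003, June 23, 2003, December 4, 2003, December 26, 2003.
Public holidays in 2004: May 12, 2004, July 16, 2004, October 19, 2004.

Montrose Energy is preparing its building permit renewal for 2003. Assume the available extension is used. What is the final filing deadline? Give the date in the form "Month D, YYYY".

January 19, 2004

The stated deadline is December 26, 2003.
December 26, 2003 falls on a listed holiday. Rolling to the next business day gives December 29, 2003, a Monday.
The 15-business-day extension runs from December 29, 2003 to January 19, 2004.
Since January 19, 2004 is a Monday and not a holiday, the date is unchanged.
Deadline: January 19, 2004.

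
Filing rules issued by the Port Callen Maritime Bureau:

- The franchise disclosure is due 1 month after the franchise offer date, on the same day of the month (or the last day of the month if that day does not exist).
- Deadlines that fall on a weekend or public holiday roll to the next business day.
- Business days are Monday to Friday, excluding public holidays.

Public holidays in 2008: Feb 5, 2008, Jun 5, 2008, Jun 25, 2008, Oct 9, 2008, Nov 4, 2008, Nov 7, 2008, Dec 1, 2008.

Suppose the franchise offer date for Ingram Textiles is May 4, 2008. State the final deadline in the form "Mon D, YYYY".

Jun 4, 2008

Moving 1 month forward from May 4, 2008 on the corresponding day gives Jun 4, 2008.
Jun 4, 2008 falls on a Wednesday, which is a business day, so no adjustment is needed.
So the filing is due Jun 4, 2008.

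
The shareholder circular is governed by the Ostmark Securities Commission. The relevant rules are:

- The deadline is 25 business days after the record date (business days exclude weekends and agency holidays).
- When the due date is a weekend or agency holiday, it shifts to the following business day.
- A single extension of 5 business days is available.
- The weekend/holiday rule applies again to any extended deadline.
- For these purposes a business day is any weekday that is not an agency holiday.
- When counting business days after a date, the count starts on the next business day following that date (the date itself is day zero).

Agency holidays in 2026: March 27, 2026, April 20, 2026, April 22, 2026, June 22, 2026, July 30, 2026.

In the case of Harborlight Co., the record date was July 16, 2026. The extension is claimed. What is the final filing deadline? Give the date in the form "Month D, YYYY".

August 28, 2026

25 business days after July 16, 2026, excluding weekends and holidays, is August 21, 2026.
August 21, 2026 (Friday) is already a business day.
Applying the 5-business-day extension: 5 business days after August 21, 2026 is August 28, 2026.
Since August 28, 2026 is a Friday and not a holiday, the date is unchanged.
Deadline: August 28, 2026.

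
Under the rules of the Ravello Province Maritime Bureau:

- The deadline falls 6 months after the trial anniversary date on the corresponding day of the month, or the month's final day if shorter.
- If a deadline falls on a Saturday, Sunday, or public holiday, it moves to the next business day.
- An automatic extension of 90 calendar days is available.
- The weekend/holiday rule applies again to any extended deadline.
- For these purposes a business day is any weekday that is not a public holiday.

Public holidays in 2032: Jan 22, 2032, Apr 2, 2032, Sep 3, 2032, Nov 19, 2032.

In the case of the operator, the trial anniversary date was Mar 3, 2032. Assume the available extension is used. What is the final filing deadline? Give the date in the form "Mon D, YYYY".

6 months after Mar 3, 2032, on the same day of the month, is Sep 3, 2032.
Sep 3, 2032 is a listed holiday; the next business day is Sep 6, 2032 (Monday).
The 90-calendar-day extension moves the deadline from Sep 6, 2032 to Dec 5, 2032.
Because Dec 5, 2032 is a Sunday, the deadline becomes Dec 6, 2032 (Monday).
The final due date is Dec 6, 2032.

Dec 6, 2032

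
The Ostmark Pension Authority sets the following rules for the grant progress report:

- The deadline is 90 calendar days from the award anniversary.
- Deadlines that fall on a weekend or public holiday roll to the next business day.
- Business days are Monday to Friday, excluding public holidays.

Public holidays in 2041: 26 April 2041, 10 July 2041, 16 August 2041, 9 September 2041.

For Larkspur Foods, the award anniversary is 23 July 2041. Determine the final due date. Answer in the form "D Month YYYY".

90 calendar days after 23 July 2041 is 21 October 2041.
Since 21 October 2041 is a Monday and not a holiday, the date is unchanged.
Final deadline: 21 October 2041.

21 October 2041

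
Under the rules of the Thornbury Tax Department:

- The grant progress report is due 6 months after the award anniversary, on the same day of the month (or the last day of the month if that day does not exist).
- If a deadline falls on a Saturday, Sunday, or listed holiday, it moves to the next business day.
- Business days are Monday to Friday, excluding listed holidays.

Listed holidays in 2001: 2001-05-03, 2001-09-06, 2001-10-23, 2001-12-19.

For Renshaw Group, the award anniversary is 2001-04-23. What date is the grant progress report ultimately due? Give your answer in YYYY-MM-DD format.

2001-10-24

Moving 6 months forward from 2001-04-23 on the corresponding day gives 2001-10-23.
2001-10-23 is a listed holiday, so it moves to the next business day, 2001-10-24 (Wednesday).
Final deadline: 2001-10-24.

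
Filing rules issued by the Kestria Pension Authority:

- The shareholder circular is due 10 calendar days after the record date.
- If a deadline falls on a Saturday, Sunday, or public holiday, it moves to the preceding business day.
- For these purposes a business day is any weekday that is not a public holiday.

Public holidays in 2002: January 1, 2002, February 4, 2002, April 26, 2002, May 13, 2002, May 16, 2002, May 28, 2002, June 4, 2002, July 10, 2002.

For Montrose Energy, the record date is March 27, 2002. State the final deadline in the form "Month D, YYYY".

Trigger date March 27, 2002 + 10 calendar days = April 6, 2002.
April 6, 2002 is a Saturday; the preceding business day is April 5, 2002 (Friday).
So the filing is due April 5, 2002.

April 5, 2002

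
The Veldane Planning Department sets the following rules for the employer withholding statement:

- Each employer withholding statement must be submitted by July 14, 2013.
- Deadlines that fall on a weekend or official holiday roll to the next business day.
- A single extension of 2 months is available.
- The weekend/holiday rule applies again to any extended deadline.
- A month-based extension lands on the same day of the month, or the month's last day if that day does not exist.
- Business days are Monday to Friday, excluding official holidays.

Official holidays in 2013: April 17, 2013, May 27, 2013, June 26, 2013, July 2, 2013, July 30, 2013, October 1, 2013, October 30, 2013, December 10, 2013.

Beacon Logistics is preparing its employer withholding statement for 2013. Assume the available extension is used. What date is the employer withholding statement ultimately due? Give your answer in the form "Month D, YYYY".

September 16, 2013

The statutory due date is July 14, 2013.
July 14, 2013 is a Sunday, so it moves to the next business day, July 15, 2013 (Monday).
Applying the 2 months extension: 2 months after July 15, 2013 is September 15, 2013.
Because September 15, 2013 is a Sunday, the deadline becomes September 16, 2013 (Monday).
The final due date is September 16, 2013.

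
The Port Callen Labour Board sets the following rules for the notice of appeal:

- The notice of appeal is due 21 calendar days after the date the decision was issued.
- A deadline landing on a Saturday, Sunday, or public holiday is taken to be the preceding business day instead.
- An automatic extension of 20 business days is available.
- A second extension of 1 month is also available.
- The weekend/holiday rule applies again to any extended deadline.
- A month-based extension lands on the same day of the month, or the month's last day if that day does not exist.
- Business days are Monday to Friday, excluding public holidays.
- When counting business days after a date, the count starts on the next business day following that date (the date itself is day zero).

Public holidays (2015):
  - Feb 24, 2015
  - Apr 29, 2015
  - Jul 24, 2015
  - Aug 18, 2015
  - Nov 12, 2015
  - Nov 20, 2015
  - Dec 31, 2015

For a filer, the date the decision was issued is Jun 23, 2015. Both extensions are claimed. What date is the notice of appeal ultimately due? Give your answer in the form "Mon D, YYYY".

Sep 11, 2015

21 calendar days after Jun 23, 2015 is Jul 14, 2015.
Jul 14, 2015 falls on a Tuesday, which is a business day, so no adjustment is needed.
Counting 20 further business days from Jul 14, 2015 reaches Aug 12, 2015.
Since Aug 12, 2015 is a Wednesday and not a holiday, the date is unchanged.
The 1 month extension carries Aug 12, 2015 to Sep 12, 2015.
Sep 12, 2015 is a Saturday; the preceding business day is Sep 11, 2015 (Friday).
The final due date is Sep 11, 2015.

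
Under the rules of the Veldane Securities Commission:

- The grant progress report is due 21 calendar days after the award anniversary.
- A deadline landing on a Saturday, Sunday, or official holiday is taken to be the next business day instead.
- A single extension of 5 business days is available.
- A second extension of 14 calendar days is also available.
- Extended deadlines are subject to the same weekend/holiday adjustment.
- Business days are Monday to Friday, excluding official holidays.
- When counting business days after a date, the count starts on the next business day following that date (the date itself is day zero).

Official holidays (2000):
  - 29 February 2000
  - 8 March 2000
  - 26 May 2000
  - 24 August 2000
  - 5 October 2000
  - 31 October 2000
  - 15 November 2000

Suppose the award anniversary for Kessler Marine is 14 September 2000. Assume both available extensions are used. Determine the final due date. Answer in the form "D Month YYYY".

Adding 21 calendar days to 14 September 2000 gives 5 October 2000.
5 October 2000 falls on a listed holiday. Rolling to the next business day gives 6 October 2000, a Friday.
Applying the 5-business-day extension: 5 business days after 6 October 2000 is 13 October 2000.
Since 13 October 2000 is a Friday and not a holiday, the date is unchanged.
Add the 14 calendar-day extension to 13 October 2000: 27 October 2000.
Since 27 October 2000 is a Friday and not a holiday, the date is unchanged.
Deadline: 27 October 2000.

27 October 2000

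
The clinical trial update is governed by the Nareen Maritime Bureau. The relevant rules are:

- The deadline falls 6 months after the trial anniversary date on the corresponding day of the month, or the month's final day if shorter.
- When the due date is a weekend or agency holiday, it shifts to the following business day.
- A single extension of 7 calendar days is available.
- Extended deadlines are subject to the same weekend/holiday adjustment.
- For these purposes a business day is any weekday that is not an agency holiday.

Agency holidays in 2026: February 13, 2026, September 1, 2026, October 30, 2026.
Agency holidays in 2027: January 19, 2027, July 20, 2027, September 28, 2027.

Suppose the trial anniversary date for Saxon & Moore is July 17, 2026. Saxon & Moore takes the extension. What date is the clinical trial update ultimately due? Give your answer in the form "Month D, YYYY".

January 25, 2027

6 months after July 17, 2026, on the same day of the month, is January 17, 2027.
January 17, 2027 is a Sunday; the next business day is January 18, 2027 (Monday).
The 7-calendar-day extension moves the deadline from January 18, 2027 to January 25, 2027.
January 25, 2027 (Monday) is already a business day.
Deadline: January 25, 2027.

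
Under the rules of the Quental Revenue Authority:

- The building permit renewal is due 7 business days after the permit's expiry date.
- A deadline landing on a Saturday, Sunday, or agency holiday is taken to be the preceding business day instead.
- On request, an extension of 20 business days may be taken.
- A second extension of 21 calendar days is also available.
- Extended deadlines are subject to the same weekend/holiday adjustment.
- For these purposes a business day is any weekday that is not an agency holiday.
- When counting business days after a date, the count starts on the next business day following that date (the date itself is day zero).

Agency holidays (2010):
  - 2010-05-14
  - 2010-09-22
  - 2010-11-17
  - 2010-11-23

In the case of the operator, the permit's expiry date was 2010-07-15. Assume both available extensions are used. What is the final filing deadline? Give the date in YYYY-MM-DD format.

2010-09-13

Starting the day after 2010-07-15 and counting 7 business days lands on 2010-07-26.
2010-07-26 falls on a Monday, which is a business day, so no adjustment is needed.
Counting 20 further business days from 2010-07-26 reaches 2010-08-23.
2010-08-23 is a Monday and not a listed holiday, so it stands.
Applying the 21-calendar-day extension: 2010-08-23 + 21 days = 2010-09-13.
2010-09-13 (Monday) is already a business day.
So the filing is due 2010-09-13.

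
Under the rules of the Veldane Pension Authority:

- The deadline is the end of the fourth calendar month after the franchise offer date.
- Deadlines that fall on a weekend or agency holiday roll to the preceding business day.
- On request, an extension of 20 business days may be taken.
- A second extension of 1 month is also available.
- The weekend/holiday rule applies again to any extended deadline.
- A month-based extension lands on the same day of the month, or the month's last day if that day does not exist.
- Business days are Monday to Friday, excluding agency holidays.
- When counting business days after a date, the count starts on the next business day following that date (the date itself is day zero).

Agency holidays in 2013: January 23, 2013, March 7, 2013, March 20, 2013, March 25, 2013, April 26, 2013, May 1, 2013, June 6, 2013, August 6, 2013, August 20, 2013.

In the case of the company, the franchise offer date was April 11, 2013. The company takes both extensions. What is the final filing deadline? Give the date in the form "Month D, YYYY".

4 months after April 11, 2013 falls in August 2013; the last day of that month is August 31, 2013.
August 31, 2013 is a Saturday; the preceding business day is August 30, 2013 (Friday).
Counting 20 further business days from August 30, 2013 reaches September 27, 2013.
September 27, 2013 falls on a Friday, which is a business day, so no adjustment is needed.
The 1 month extension carries September 27, 2013 to October 27, 2013.
October 27, 2013 is a Sunday, so it moves to the preceding business day, October 25, 2013 (Friday).
Final deadline: October 25, 2013.

October 25, 2013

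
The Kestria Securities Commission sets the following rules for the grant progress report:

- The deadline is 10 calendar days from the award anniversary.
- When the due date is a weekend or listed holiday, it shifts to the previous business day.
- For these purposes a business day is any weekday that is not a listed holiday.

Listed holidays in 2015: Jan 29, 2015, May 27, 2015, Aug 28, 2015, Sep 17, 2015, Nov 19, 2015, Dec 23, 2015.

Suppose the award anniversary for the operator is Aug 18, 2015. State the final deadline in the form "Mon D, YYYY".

Aug 27, 2015

Adding 10 calendar days to Aug 18, 2015 gives Aug 28, 2015.
Because Aug 28, 2015 is a listed holiday, the deadline becomes Aug 27, 2015 (Thursday).
Final deadline: Aug 27, 2015.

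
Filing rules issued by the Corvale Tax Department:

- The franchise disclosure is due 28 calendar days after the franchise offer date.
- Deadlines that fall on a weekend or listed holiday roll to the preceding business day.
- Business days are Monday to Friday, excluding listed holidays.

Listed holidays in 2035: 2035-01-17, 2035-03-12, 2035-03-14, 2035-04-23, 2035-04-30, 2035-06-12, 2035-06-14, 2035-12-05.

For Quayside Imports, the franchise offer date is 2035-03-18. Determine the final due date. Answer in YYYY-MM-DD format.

2035-04-13

28 calendar days after 2035-03-18 is 2035-04-15.
2035-04-15 falls on a Sunday. Rolling to the preceding business day gives 2035-04-13, a Friday.
So the filing is due 2035-04-13.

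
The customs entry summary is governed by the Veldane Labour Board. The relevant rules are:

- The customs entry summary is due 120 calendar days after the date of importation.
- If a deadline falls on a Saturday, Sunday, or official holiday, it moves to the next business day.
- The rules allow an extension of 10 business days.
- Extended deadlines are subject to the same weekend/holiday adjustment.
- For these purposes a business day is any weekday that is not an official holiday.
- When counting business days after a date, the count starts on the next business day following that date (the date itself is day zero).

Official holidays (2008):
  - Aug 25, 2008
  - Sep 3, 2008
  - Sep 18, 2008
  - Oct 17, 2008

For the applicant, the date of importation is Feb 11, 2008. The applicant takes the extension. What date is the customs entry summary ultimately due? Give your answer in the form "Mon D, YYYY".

Adding 120 calendar days to Feb 11, 2008 gives Jun 10, 2008.
Since Jun 10, 2008 is a Tuesday and not a holiday, the date is unchanged.
Applying the 10-business-day extension: 10 business days after Jun 10, 2008 is Jun 24, 2008.
Since Jun 24, 2008 is a Tuesday and not a holiday, the date is unchanged.
So the filing is due Jun 24, 2008.

Jun 24, 2008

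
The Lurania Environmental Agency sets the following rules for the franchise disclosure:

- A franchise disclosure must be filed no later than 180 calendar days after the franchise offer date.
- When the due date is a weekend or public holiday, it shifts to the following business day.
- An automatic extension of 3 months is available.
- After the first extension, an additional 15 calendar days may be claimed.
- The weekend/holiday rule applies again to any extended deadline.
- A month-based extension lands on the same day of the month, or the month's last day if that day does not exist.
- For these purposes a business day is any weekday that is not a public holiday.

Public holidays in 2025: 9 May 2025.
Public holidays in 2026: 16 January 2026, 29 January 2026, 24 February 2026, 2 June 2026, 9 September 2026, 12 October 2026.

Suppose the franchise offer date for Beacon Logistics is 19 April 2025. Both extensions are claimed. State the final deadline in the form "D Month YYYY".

3 February 2026

Adding 180 calendar days to 19 April 2025 gives 16 October 2025.
16 October 2025 is a Thursday and not a listed holiday, so it stands.
The 3 months extension carries 16 October 2025 to 16 January 2026.
16 January 2026 is a listed holiday; the next business day is 19 January 2026 (Monday).
With the 15-day extension, 19 January 2026 becomes 3 February 2026.
Since 3 February 2026 is a Tuesday and not a holiday, the date is unchanged.
Final deadline: 3 February 2026.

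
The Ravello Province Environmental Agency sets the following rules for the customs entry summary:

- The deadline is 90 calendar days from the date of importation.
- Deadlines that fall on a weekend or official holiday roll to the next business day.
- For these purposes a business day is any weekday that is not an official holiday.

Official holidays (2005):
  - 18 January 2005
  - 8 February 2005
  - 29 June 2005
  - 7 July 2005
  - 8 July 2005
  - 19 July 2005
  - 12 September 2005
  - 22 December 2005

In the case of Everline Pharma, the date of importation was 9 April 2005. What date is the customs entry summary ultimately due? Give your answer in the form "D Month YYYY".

11 July 2005

Adding 90 calendar days to 9 April 2005 gives 8 July 2005.
Because 8 July 2005 is a listed holiday, the deadline becomes 11 July 2005 (Monday).
The final due date is 11 July 2005.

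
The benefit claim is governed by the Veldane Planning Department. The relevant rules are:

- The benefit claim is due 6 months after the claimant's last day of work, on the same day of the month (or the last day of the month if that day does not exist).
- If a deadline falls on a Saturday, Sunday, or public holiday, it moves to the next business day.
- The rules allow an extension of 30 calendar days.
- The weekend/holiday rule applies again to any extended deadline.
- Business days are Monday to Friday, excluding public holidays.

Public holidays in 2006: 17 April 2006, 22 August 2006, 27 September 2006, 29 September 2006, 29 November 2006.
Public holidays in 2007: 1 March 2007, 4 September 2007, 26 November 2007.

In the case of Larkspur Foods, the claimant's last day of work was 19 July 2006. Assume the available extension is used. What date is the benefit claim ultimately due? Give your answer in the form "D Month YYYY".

6 months from 19 July 2006 is 19 January 2007.
19 January 2007 is a Friday and not a listed holiday, so it stands.
Applying the 30-calendar-day extension: 19 January 2007 + 30 days = 18 February 2007.
18 February 2007 is a Sunday; the next business day is 19 February 2007 (Monday).
The final due date is 19 February 2007.

19 February 2007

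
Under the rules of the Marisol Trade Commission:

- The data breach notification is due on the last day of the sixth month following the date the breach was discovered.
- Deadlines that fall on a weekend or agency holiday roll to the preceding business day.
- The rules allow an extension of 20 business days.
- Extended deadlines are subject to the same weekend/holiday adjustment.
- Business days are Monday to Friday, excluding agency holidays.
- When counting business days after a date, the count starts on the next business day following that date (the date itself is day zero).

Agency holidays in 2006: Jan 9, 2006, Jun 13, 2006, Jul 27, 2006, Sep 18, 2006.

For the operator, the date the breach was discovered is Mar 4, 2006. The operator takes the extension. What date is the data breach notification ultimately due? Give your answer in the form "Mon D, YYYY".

Oct 27, 2006

6 months after Mar 4, 2006 is September 2006; that month ends on Sep 30, 2006.
Sep 30, 2006 is a Saturday, so it moves to the preceding business day, Sep 29, 2006 (Friday).
The 20-business-day extension runs from Sep 29, 2006 to Oct 27, 2006.
Since Oct 27, 2006 is a Friday and not a holiday, the date is unchanged.
Deadline: Oct 27, 2006.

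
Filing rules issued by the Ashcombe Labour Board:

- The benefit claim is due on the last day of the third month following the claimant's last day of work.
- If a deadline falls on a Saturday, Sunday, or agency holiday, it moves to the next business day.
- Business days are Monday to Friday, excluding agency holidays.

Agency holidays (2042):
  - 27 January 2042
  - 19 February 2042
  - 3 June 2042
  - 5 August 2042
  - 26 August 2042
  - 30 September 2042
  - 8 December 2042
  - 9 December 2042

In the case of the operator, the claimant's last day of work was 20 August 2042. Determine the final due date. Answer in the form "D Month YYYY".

1 December 2042

3 months after 20 August 2042 falls in November 2042; the last day of that month is 30 November 2042.
30 November 2042 is a Sunday, so it moves to the next business day, 1 December 2042 (Monday).
Deadline: 1 December 2042.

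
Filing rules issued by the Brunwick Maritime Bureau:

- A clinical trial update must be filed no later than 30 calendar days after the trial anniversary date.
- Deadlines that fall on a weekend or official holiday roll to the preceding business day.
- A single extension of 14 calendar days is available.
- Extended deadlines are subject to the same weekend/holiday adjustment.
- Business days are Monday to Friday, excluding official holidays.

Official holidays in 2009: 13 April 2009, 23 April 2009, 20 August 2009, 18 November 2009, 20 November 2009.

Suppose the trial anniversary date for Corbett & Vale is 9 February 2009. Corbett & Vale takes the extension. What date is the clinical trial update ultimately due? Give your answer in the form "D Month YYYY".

Trigger date 9 February 2009 + 30 calendar days = 11 March 2009.
Since 11 March 2009 is a Wednesday and not a holiday, the date is unchanged.
The 14-calendar-day extension moves the deadline from 11 March 2009 to 25 March 2009.
25 March 2009 falls on a Wednesday, which is a business day, so no adjustment is needed.
Final deadline: 25 March 2009.

25 March 2009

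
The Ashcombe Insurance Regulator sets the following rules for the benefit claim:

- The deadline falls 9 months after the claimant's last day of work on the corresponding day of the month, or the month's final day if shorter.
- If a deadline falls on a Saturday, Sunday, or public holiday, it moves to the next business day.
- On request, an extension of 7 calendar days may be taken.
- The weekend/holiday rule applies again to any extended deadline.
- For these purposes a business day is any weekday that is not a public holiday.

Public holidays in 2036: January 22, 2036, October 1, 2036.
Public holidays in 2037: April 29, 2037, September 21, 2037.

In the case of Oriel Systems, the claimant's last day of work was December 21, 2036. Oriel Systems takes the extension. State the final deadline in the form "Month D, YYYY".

September 29, 2037

9 months after December 21, 2036, on the same day of the month, is September 21, 2037.
September 21, 2037 falls on a listed holiday. Rolling to the next business day gives September 22, 2037, a Tuesday.
Applying the 7-calendar-day extension: September 22, 2037 + 7 days = September 29, 2037.
September 29, 2037 is a Tuesday and not a listed holiday, so it stands.
Deadline: September 29, 2037.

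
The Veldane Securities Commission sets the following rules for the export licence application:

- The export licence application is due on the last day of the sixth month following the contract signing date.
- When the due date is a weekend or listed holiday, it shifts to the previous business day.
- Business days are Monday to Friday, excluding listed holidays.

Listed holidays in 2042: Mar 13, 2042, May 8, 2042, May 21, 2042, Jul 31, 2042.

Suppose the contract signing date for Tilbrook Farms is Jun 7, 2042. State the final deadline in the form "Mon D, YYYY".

The sixth month after Jun 7, 2042 is December 2042, whose last day is Dec 31, 2042.
Dec 31, 2042 falls on a Wednesday, which is a business day, so no adjustment is needed.
Deadline: Dec 31, 2042.

Dec 31, 2042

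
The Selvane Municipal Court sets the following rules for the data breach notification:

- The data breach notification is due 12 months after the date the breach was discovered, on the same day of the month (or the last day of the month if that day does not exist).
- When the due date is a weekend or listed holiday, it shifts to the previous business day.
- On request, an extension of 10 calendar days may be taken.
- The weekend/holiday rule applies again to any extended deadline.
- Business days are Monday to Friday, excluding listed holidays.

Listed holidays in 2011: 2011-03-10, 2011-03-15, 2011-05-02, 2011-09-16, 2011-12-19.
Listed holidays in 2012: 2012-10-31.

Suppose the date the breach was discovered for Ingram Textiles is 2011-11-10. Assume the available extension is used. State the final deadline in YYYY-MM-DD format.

12 months after 2011-11-10, on the same day of the month, is 2012-11-10.
2012-11-10 is a Saturday, so it moves to the preceding business day, 2012-11-09 (Friday).
Applying the 10-calendar-day extension: 2012-11-09 + 10 days = 2012-11-19.
2012-11-19 is a Monday and not a listed holiday, so it stands.
Deadline: 2012-11-19.

2012-11-19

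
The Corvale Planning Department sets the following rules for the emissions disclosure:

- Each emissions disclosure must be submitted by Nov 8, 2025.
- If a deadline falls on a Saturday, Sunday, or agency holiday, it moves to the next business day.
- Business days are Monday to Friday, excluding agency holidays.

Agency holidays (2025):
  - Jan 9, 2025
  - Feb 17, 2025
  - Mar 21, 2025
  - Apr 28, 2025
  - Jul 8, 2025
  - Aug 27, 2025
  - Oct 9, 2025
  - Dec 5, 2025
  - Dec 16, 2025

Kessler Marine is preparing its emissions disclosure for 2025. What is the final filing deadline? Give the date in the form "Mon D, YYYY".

Start from the fixed due date, Nov 8, 2025.
Nov 8, 2025 falls on a Saturday. Rolling to the next business day gives Nov 10, 2025, a Monday.
So the filing is due Nov 10, 2025.

Nov 10, 2025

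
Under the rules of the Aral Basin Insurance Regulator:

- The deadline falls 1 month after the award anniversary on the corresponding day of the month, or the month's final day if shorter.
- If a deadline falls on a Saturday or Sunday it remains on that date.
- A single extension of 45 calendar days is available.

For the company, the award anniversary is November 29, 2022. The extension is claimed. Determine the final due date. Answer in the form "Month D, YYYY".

February 12, 2023

1 month after November 29, 2022, on the same day of the month, is December 29, 2022.
December 29, 2022 is a Thursday; no weekend or holiday adjustment applies.
The 45-calendar-day extension moves the deadline from December 29, 2022 to February 12, 2023.
February 12, 2023 falls on a Sunday. The rules make no weekend/holiday allowance, so it remains February 12, 2023.
Deadline: February 12, 2023.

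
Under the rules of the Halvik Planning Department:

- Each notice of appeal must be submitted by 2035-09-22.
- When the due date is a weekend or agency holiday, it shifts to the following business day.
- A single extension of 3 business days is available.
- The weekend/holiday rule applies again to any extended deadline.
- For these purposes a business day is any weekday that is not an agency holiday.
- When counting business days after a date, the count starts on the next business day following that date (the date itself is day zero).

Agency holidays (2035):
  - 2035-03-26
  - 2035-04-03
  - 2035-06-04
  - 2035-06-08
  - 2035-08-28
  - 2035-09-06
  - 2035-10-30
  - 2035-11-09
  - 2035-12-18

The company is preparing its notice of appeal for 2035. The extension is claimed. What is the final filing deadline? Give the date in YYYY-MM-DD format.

The statutory due date is 2035-09-22.
2035-09-22 falls on a Saturday. Rolling to the next business day gives 2035-09-24, a Monday.
The 3-business-day extension runs from 2035-09-24 to 2035-09-27.
Since 2035-09-27 is a Thursday and not a holiday, the date is unchanged.
The final due date is 2035-09-27.

2035-09-27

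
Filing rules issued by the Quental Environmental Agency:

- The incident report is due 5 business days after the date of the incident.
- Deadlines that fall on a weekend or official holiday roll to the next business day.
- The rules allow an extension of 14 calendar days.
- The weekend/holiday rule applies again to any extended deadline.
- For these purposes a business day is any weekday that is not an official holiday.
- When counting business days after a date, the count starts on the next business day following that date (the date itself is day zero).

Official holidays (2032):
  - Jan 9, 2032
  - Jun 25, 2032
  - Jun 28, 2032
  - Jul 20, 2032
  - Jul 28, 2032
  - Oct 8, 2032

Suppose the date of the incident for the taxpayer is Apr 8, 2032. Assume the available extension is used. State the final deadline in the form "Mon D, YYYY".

5 business days after Apr 8, 2032, excluding weekends and holidays, is Apr 15, 2032.
Apr 15, 2032 falls on a Thursday, which is a business day, so no adjustment is needed.
The 14-calendar-day extension moves the deadline from Apr 15, 2032 to Apr 29, 2032.
Apr 29, 2032 falls on a Thursday, which is a business day, so no adjustment is needed.
Final deadline: Apr 29, 2032.

Apr 29, 2032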